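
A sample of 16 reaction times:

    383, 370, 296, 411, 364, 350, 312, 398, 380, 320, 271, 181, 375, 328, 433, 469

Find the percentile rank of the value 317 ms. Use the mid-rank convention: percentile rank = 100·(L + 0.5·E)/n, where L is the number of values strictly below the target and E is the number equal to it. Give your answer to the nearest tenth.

25.0

Sorted: 181, 271, 296, 312, 320, 328, 350, 364, 370, 375, 380, 383, 398, 411, 433, 469.
Count below 317: L = 4; count equal: E = 0; n = 16.
Percentile rank = 100·(4 + 0.5·0)/16 = 100·4/16 = 25.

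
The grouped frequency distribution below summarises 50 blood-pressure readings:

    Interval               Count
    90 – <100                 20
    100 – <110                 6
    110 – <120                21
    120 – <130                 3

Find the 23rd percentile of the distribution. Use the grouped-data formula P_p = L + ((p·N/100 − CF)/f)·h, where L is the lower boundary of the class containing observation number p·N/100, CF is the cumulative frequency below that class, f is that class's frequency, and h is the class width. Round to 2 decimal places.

N = 50; target position k = 23/100 · 50 = 11.5.
Cumulative frequencies: 20, 26, 47, 50.
Observation 11.5 falls in the class 90 – <100.
L = 90, CF = 0, f = 20, h = 10.
P23 = 90 + ((11.5 − 0)/20)·10 = 90 + 5.75 = 95.75.

95.75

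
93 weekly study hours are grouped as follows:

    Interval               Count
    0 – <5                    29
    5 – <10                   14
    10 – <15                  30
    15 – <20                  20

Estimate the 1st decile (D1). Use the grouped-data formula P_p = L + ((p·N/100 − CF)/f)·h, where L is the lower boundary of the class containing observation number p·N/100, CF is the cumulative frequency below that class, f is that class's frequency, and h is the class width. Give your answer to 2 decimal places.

1.60

N = 93; target position k = 10/100 · 93 = 9.3.
Cumulative frequencies: 29, 43, 73, 93.
Observation 9.3 falls in the class 0 – <5.
L = 0, CF = 0, f = 29, h = 5.
P10 = 0 + ((9.3 − 0)/29)·5 = 0 + 1.60345 = 1.60345.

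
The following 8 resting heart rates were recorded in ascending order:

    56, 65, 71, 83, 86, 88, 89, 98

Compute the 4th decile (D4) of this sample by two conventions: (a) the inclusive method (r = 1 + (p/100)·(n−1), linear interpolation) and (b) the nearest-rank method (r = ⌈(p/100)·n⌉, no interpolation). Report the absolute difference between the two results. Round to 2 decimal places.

n = 8.
(a) r = 3.8; between ranks 3 (71) and 4 (83): 80.6.
(b) the nearest-rank method: rank 4 → 83.
|80.6 − 83| = 2.4.

2.40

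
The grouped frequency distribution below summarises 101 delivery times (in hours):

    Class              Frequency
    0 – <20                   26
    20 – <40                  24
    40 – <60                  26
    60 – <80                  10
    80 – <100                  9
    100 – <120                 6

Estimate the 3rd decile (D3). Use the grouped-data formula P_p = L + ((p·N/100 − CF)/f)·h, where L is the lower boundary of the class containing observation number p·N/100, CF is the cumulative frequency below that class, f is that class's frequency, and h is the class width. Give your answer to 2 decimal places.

N = 101; target position k = 30/100 · 101 = 30.3.
Cumulative frequencies: 26, 50, 76, 86, 95, 101.
Observation 30.3 falls in the class 20 – <40.
L = 20, CF = 26, f = 24, h = 20.
P30 = 20 + ((30.3 − 26)/24)·20 = 20 + 3.58333 = 23.5833.

23.58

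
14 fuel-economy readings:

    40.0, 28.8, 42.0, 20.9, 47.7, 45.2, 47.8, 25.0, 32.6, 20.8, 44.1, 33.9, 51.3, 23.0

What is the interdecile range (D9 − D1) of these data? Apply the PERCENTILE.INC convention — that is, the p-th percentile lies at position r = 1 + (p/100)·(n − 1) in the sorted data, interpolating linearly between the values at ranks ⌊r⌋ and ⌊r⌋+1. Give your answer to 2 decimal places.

Sorted: 20.8, 20.9, 23.0, 25.0, 28.8, 32.6, 33.9, 40.0, 42.0, 44.1, 45.2, 47.7, 47.8, 51.3.
n = 14.
P10: r = 2.3; ranks 2–3 are 20.9, 23.0; interpolating gives 21.53.
P90: r = 12.7; ranks 12–13 are 47.7, 47.8; interpolating gives 47.77.
Difference: 47.77 − 21.53 = 26.24.

26.24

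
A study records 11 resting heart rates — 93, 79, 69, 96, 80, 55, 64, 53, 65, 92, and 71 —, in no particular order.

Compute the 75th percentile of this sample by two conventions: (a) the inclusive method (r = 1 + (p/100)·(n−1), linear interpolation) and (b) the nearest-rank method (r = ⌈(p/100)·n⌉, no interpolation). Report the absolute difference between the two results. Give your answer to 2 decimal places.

6.00

Sorted: 53, 55, 64, 65, 69, 71, 79, 80, 92, 93, 96.
n = 11.
(a) r = 8.5; between ranks 8 (80) and 9 (92): 86.
(b) the nearest-rank method: rank 9 → 92.
|86 − 92| = 6.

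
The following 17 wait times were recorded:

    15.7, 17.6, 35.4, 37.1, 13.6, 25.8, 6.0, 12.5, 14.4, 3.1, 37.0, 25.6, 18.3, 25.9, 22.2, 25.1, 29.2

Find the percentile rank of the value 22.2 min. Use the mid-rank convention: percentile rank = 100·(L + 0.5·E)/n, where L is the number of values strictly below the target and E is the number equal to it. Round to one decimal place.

Sorted: 3.1, 6.0, 12.5, 13.6, 14.4, 15.7, 17.6, 18.3, 22.2, 25.1, 25.6, 25.8, 25.9, 29.2, 35.4, 37.0, 37.1.
Count below 22.2: L = 8; count equal: E = 1; n = 17.
Percentile rank = 100·(8 + 0.5·1)/17 = 100·8.5/17 = 50.

50.0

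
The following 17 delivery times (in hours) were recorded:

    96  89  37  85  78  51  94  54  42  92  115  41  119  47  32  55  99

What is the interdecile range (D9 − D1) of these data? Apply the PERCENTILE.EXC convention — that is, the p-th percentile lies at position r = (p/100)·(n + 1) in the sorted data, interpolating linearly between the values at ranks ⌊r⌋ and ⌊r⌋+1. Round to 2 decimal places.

Sorted: 32, 37, 41, 42, 47, 51, 54, 55, 78, 85, 89, 92, 94, 96, 99, 115, 119.
n = 17.
P10: r = 1.8; ranks 1–2 are 32, 37; interpolating gives 36.
P90: r = 16.2; ranks 16–17 are 115, 119; interpolating gives 115.8.
Difference: 115.8 − 36 = 79.8.

79.80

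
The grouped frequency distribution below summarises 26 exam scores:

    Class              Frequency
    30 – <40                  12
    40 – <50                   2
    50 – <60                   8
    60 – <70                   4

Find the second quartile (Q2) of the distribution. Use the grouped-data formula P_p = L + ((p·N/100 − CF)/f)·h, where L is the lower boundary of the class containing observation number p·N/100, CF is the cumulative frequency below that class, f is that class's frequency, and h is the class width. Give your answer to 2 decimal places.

N = 26; target position k = 50/100 · 26 = 13.
Cumulative frequencies: 12, 14, 22, 26.
Observation 13 falls in the class 40 – <50.
L = 40, CF = 12, f = 2, h = 10.
P50 = 40 + ((13 − 12)/2)·10 = 40 + 5 = 45.

45.00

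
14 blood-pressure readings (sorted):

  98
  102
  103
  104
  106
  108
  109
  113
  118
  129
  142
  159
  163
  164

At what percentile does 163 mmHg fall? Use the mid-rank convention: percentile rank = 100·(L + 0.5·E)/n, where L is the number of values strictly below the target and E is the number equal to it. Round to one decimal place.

Count below 163: L = 12; count equal: E = 1; n = 14.
Percentile rank = 100·(12 + 0.5·1)/14 = 100·12.5/14 = 89.29.

89.3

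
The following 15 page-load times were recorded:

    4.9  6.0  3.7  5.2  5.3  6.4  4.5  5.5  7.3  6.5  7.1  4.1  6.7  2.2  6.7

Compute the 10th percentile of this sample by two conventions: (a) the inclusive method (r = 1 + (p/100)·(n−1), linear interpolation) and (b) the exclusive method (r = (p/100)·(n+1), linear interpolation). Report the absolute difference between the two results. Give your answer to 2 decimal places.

0.76

Sorted: 2.2, 3.7, 4.1, 4.5, 4.9, 5.2, 5.3, 5.5, 6.0, 6.4, 6.5, 6.7, 6.7, 7.1, 7.3.
n = 15.
(a) r = 2.4; between ranks 2 (3.7) and 3 (4.1): 3.86.
(b) r = 1.6; between ranks 1 (2.2) and 2 (3.7): 3.1.
|3.86 − 3.1| = 0.76.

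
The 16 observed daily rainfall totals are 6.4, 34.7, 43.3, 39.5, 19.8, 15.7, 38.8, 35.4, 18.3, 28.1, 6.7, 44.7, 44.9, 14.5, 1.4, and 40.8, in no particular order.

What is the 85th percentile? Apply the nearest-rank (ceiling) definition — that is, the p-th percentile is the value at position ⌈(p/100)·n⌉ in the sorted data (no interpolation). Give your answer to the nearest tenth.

Sorted: 1.4, 6.4, 6.7, 14.5, 15.7, 18.3, 19.8, 28.1, 34.7, 35.4, 38.8, 39.5, 40.8, 43.3, 44.7, 44.9.
n = 16.
Position = ⌈85/100 · 16⌉ = ⌈13.6⌉ = 14.
The value at rank 14 is 43.3.

43.3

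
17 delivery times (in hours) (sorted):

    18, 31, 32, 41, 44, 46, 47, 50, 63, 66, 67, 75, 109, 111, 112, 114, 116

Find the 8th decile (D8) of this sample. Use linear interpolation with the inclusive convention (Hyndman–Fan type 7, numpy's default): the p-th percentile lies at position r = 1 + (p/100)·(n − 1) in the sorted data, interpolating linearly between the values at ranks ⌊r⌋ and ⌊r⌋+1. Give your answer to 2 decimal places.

n = 17.
r = 1 + (80/100)·(17 − 1) = 1 + 12.8 = 13.8.
Rank 13 is 109 and rank 14 is 111.
Interpolate: 109 + 0.8·(111 − 109) = 109 + 0.8·2 = 110.6.

110.60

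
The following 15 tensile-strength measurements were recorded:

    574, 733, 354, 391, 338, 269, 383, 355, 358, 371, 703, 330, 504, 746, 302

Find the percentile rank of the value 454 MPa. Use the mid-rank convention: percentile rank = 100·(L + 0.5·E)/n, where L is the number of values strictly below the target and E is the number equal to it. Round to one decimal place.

Sorted: 269, 302, 330, 338, 354, 355, 358, 371, 383, 391, 504, 574, 703, 733, 746.
Count below 454: L = 10; count equal: E = 0; n = 15.
Percentile rank = 100·(10 + 0.5·0)/15 = 100·10/15 = 66.67.

66.7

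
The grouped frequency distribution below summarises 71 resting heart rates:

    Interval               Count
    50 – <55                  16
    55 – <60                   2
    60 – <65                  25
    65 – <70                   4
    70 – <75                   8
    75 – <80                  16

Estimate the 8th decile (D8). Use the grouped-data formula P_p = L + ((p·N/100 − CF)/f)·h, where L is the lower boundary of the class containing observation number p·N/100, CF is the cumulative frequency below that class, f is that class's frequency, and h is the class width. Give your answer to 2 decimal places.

N = 71; target position k = 80/100 · 71 = 56.8.
Cumulative frequencies: 16, 18, 43, 47, 55, 71.
Observation 56.8 falls in the class 75 – <80.
L = 75, CF = 55, f = 16, h = 5.
P80 = 75 + ((56.8 − 55)/16)·5 = 75 + 0.5625 = 75.5625.

75.56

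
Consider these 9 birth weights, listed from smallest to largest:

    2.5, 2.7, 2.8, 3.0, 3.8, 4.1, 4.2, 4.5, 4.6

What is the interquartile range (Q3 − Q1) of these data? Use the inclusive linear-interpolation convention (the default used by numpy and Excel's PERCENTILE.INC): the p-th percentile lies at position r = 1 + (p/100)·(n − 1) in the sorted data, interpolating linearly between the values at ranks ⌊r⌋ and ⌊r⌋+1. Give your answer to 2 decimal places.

n = 9.
P25: r = 3 (integer) → 2.8.
P75: r = 7 (integer) → 4.2.
Difference: 4.2 − 2.8 = 1.4.

1.40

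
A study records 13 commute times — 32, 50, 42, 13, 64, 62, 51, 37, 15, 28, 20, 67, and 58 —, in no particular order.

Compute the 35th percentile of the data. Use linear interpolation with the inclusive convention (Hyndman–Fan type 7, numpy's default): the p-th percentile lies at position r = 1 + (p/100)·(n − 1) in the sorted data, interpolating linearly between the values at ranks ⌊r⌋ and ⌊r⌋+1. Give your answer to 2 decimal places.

Sorted: 13, 15, 20, 28, 32, 37, 42, 50, 51, 58, 62, 64, 67.
n = 13.
r = 1 + (35/100)·(13 − 1) = 1 + 4.2 = 5.2.
Rank 5 is 32 and rank 6 is 37.
Interpolate: 32 + 0.2·(37 − 32) = 32 + 0.2·5 = 33.

33.00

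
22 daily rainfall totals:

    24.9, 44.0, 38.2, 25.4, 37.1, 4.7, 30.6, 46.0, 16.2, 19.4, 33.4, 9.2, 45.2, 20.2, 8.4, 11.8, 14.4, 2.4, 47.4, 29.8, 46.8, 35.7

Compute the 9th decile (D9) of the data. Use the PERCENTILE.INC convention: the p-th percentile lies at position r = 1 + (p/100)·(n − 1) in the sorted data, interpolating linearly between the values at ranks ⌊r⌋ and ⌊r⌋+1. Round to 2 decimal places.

Sorted: 2.4, 4.7, 8.4, 9.2, 11.8, 14.4, 16.2, 19.4, 20.2, 24.9, 25.4, 29.8, 30.6, 33.4, 35.7, 37.1, 38.2, 44.0, 45.2, 46.0, 46.8, 47.4.
n = 22.
r = 1 + (90/100)·(22 − 1) = 1 + 18.9 = 19.9.
Rank 19 is 45.2 and rank 20 is 46.0.
Interpolate: 45.2 + 0.9·(46.0 − 45.2) = 45.2 + 0.9·0.8 = 45.92.

45.92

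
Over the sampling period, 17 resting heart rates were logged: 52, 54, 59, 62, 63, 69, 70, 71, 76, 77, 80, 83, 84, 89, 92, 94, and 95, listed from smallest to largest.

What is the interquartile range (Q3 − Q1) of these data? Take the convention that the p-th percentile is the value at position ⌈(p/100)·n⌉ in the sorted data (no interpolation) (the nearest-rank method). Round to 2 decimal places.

n = 17.
P25: rank ⌈25/100·17⌉ = 5 → 63.
P75: rank ⌈75/100·17⌉ = 13 → 84.
Difference: 84 − 63 = 21.

21.00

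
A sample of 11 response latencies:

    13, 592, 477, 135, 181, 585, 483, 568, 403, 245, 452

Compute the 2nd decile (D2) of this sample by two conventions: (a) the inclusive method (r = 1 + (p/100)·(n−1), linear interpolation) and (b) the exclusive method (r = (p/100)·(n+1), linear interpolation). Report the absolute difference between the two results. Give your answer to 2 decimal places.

27.60

Sorted: 13, 135, 181, 245, 403, 452, 477, 483, 568, 585, 592.
n = 11.
(a) r = 3 → value at rank 3 = 181.
(b) r = 2.4; between ranks 2 (135) and 3 (181): 153.4.
|181 − 153.4| = 27.6.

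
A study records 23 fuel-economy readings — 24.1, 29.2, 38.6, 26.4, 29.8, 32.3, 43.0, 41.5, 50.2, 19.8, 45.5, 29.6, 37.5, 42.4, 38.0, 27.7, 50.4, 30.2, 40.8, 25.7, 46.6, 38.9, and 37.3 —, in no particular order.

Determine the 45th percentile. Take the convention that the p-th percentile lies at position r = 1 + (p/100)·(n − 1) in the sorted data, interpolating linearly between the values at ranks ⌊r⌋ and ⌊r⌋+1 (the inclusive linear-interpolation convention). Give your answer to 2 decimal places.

36.80

Sorted: 19.8, 24.1, 25.7, 26.4, 27.7, 29.2, 29.6, 29.8, 30.2, 32.3, 37.3, 37.5, 38.0, 38.6, 38.9, 40.8, 41.5, 42.4, 43.0, 45.5, 46.6, 50.2, 50.4.
n = 23.
r = 1 + (45/100)·(23 − 1) = 1 + 9.9 = 10.9.
Rank 10 is 32.3 and rank 11 is 37.3.
Interpolate: 32.3 + 0.9·(37.3 − 32.3) = 32.3 + 0.9·5 = 36.8.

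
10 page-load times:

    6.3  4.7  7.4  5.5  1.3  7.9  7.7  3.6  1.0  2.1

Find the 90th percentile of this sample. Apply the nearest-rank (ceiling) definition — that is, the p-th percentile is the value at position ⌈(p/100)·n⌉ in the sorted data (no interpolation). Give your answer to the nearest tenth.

7.7

Sorted: 1.0, 1.3, 2.1, 3.6, 4.7, 5.5, 6.3, 7.4, 7.7, 7.9.
n = 10.
Position = ⌈90/100 · 10⌉ = ⌈9⌉ = 9.
The value at rank 9 is 7.7.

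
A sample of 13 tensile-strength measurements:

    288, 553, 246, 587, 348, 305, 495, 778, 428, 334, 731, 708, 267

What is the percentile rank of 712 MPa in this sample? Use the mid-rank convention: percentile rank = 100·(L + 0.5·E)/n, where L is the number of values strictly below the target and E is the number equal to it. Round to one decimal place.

Sorted: 246, 267, 288, 305, 334, 348, 428, 495, 553, 587, 708, 731, 778.
Count below 712: L = 11; count equal: E = 0; n = 13.
Percentile rank = 100·(11 + 0.5·0)/13 = 100·11/13 = 84.62.

84.6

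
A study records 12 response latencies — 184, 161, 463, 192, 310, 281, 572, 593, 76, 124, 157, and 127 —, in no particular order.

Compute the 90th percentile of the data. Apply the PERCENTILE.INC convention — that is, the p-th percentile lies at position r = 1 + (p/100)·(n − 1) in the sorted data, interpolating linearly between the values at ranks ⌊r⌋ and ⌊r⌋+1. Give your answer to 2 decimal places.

561.10

Sorted: 76, 124, 127, 157, 161, 184, 192, 281, 310, 463, 572, 593.
n = 12.
r = 1 + (90/100)·(12 − 1) = 1 + 9.9 = 10.9.
Rank 10 is 463 and rank 11 is 572.
Interpolate: 463 + 0.9·(572 − 463) = 463 + 0.9·109 = 561.1.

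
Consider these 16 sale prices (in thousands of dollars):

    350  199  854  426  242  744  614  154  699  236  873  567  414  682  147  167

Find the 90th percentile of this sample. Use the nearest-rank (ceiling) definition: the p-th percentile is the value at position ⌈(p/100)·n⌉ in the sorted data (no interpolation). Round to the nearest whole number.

854

Sorted: 147, 154, 167, 199, 236, 242, 350, 414, 426, 567, 614, 682, 699, 744, 854, 873.
n = 16.
Position = ⌈90/100 · 16⌉ = ⌈14.4⌉ = 15.
The value at rank 15 is 854.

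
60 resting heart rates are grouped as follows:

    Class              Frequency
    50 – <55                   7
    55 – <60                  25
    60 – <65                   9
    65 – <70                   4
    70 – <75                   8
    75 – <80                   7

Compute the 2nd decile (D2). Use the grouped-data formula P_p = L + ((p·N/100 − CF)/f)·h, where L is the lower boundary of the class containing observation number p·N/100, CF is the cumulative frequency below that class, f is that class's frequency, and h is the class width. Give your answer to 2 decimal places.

N = 60; target position k = 20/100 · 60 = 12.
Cumulative frequencies: 7, 32, 41, 45, 53, 60.
Observation 12 falls in the class 55 – <60.
L = 55, CF = 7, f = 25, h = 5.
P20 = 55 + ((12 − 7)/25)·5 = 55 + 1 = 56.

56.00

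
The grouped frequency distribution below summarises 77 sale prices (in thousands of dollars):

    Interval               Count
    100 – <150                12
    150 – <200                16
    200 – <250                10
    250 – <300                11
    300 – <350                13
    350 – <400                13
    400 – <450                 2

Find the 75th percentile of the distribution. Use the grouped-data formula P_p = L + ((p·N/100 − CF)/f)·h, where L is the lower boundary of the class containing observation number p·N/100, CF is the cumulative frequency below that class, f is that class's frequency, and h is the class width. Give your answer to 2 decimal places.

N = 77; target position k = 75/100 · 77 = 57.75.
Cumulative frequencies: 12, 28, 38, 49, 62, 75, 77.
Observation 57.75 falls in the class 300 – <350.
L = 300, CF = 49, f = 13, h = 50.
P75 = 300 + ((57.75 − 49)/13)·50 = 300 + 33.6538 = 333.654.

333.65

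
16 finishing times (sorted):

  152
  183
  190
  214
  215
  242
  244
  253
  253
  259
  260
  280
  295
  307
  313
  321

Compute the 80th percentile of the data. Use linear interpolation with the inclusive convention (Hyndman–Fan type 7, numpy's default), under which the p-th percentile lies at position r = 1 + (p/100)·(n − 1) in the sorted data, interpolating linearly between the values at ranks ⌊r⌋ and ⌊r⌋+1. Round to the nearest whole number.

n = 16.
r = 1 + (80/100)·(16 − 1) = 1 + 12 = 13.
r is an integer, so P80 is the value at rank 13: 295.

295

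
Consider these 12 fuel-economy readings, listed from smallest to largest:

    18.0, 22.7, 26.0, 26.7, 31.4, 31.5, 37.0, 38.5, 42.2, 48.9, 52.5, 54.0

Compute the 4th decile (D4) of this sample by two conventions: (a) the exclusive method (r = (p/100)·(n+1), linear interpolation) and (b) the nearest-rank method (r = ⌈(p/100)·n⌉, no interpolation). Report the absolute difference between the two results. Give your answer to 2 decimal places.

n = 12.
(a) r = 5.2; between ranks 5 (31.4) and 6 (31.5): 31.42.
(b) the nearest-rank method: rank 5 → 31.4.
|31.42 − 31.4| = 0.02.

0.02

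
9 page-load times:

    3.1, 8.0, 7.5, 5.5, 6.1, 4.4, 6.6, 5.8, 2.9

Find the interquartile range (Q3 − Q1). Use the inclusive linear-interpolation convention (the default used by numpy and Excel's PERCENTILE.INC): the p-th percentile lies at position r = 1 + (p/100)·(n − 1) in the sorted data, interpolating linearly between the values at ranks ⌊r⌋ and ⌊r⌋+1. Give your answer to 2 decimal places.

2.20

Sorted: 2.9, 3.1, 4.4, 5.5, 5.8, 6.1, 6.6, 7.5, 8.0.
n = 9.
P25: r = 3 (integer) → 4.4.
P75: r = 7 (integer) → 6.6.
Difference: 6.6 − 4.4 = 2.2.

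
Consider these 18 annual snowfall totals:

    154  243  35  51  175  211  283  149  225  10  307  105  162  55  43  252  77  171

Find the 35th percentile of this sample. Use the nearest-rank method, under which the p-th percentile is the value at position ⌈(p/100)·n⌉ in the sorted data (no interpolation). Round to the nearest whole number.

105

Sorted: 10, 35, 43, 51, 55, 77, 105, 149, 154, 162, 171, 175, 211, 225, 243, 252, 283, 307.
n = 18.
Position = ⌈35/100 · 18⌉ = ⌈6.3⌉ = 7.
The value at rank 7 is 105.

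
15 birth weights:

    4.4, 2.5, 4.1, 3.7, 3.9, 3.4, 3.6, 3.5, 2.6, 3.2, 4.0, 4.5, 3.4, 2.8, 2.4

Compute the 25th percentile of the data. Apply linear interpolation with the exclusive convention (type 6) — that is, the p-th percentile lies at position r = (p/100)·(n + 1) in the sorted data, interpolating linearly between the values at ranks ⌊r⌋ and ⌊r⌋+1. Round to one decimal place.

Sorted: 2.4, 2.5, 2.6, 2.8, 3.2, 3.4, 3.4, 3.5, 3.6, 3.7, 3.9, 4.0, 4.1, 4.4, 4.5.
n = 15.
r = (25/100)·(15 + 1) = 4.
r is an integer, so P25 is the value at rank 4: 2.8.

2.8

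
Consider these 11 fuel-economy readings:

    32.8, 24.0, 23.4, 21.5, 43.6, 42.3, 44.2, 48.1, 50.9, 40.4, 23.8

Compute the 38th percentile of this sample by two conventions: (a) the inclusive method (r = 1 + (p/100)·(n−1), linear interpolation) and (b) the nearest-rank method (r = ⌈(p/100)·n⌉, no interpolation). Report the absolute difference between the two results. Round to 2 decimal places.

Sorted: 21.5, 23.4, 23.8, 24.0, 32.8, 40.4, 42.3, 43.6, 44.2, 48.1, 50.9.
n = 11.
(a) r = 4.8; between ranks 4 (24.0) and 5 (32.8): 31.04.
(b) the nearest-rank method: rank 5 → 32.8.
|31.04 − 32.8| = 1.76.

1.76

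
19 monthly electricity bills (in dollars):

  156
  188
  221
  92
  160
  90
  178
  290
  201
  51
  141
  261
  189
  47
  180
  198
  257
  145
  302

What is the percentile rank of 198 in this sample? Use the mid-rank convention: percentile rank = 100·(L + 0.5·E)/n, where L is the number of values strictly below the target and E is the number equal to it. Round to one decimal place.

Sorted: 47, 51, 90, 92, 141, 145, 156, 160, 178, 180, 188, 189, 198, 201, 221, 257, 261, 290, 302.
Count below 198: L = 12; count equal: E = 1; n = 19.
Percentile rank = 100·(12 + 0.5·1)/19 = 100·12.5/19 = 65.79.

65.8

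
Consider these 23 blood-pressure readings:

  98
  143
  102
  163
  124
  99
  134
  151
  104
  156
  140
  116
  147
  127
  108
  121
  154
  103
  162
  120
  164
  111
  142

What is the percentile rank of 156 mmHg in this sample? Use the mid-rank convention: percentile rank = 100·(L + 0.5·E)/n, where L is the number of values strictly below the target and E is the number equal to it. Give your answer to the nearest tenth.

84.8

Sorted: 98, 99, 102, 103, 104, 108, 111, 116, 120, 121, 124, 127, 134, 140, 142, 143, 147, 151, 154, 156, 162, 163, 164.
Count below 156: L = 19; count equal: E = 1; n = 23.
Percentile rank = 100·(19 + 0.5·1)/23 = 100·19.5/23 = 84.78.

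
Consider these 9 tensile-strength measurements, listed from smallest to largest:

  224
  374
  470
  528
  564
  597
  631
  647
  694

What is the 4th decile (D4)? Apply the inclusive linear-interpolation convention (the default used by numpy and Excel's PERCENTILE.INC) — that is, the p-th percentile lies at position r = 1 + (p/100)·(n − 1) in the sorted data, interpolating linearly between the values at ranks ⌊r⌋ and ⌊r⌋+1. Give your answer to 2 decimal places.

535.20

n = 9.
r = 1 + (40/100)·(9 − 1) = 1 + 3.2 = 4.2.
Rank 4 is 528 and rank 5 is 564.
Interpolate: 528 + 0.2·(564 − 528) = 528 + 0.2·36 = 535.2.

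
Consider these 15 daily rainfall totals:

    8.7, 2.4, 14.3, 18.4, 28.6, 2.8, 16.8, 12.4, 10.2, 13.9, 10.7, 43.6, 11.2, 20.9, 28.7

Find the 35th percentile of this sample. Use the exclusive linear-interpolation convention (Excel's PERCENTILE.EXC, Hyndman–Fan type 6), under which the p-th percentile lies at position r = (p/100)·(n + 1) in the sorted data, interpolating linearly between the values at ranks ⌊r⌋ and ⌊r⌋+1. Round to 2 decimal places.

Sorted: 2.4, 2.8, 8.7, 10.2, 10.7, 11.2, 12.4, 13.9, 14.3, 16.8, 18.4, 20.9, 28.6, 28.7, 43.6.
n = 15.
r = (35/100)·(15 + 1) = 5.6.
Rank 5 is 10.7 and rank 6 is 11.2.
Interpolate: 10.7 + 0.6·(11.2 − 10.7) = 10.7 + 0.6·0.5 = 11.

11.00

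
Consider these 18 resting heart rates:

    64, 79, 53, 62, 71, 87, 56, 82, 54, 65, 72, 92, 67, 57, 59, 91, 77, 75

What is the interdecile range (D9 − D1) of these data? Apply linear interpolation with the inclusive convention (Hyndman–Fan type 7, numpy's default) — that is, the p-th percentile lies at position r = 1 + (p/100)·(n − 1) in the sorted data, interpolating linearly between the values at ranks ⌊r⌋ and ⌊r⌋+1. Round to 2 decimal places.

Sorted: 53, 54, 56, 57, 59, 62, 64, 65, 67, 71, 72, 75, 77, 79, 82, 87, 91, 92.
n = 18.
P10: r = 2.7; ranks 2–3 are 54, 56; interpolating gives 55.4.
P90: r = 16.3; ranks 16–17 are 87, 91; interpolating gives 88.2.
Difference: 88.2 − 55.4 = 32.8.

32.80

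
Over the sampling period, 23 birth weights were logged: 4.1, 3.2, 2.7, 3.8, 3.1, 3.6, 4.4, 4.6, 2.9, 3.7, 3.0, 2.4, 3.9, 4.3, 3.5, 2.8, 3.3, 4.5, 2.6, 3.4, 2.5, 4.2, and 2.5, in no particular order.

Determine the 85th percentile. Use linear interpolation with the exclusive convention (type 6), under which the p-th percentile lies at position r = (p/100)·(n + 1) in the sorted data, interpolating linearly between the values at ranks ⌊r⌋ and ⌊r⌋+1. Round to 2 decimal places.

Sorted: 2.4, 2.5, 2.5, 2.6, 2.7, 2.8, 2.9, 3.0, 3.1, 3.2, 3.3, 3.4, 3.5, 3.6, 3.7, 3.8, 3.9, 4.1, 4.2, 4.3, 4.4, 4.5, 4.6.
n = 23.
r = (85/100)·(23 + 1) = 20.4.
Rank 20 is 4.3 and rank 21 is 4.4.
Interpolate: 4.3 + 0.4·(4.4 − 4.3) = 4.3 + 0.4·0.1 = 4.34.

4.34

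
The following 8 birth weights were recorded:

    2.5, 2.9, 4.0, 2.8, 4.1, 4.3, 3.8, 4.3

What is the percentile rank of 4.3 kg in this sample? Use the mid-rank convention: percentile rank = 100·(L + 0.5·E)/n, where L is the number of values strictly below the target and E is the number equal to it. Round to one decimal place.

87.5

Sorted: 2.5, 2.8, 2.9, 3.8, 4.0, 4.1, 4.3, 4.3.
Count below 4.3: L = 6; count equal: E = 2; n = 8.
Percentile rank = 100·(6 + 0.5·2)/8 = 100·7/8 = 87.5.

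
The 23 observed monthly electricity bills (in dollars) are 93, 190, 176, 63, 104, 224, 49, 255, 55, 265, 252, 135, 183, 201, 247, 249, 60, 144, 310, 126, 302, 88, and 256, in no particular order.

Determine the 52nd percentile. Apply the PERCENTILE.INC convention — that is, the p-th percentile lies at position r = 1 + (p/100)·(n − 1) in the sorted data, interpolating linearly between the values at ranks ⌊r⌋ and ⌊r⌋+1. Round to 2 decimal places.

186.08

Sorted: 49, 55, 60, 63, 88, 93, 104, 126, 135, 144, 176, 183, 190, 201, 224, 247, 249, 252, 255, 256, 265, 302, 310.
n = 23.
r = 1 + (52/100)·(23 − 1) = 1 + 11.44 = 12.44.
Rank 12 is 183 and rank 13 is 190.
Interpolate: 183 + 0.44·(190 − 183) = 183 + 0.44·7 = 186.08.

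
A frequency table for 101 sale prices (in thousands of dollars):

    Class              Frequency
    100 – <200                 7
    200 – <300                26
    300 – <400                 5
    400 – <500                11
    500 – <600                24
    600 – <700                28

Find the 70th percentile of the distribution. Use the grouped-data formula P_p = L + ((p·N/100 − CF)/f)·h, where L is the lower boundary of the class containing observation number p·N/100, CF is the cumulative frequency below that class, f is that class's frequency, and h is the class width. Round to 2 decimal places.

590.42

N = 101; target position k = 70/100 · 101 = 70.7.
Cumulative frequencies: 7, 33, 38, 49, 73, 101.
Observation 70.7 falls in the class 500 – <600.
L = 500, CF = 49, f = 24, h = 100.
P70 = 500 + ((70.7 − 49)/24)·100 = 500 + 90.4167 = 590.417.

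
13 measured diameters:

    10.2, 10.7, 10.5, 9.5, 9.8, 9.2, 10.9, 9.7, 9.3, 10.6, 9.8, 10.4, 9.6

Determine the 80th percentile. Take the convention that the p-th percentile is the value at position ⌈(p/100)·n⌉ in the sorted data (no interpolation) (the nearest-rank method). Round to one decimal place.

10.6

Sorted: 9.2, 9.3, 9.5, 9.6, 9.7, 9.8, 9.8, 10.2, 10.4, 10.5, 10.6, 10.7, 10.9.
n = 13.
Position = ⌈80/100 · 13⌉ = ⌈10.4⌉ = 11.
The value at rank 11 is 10.6.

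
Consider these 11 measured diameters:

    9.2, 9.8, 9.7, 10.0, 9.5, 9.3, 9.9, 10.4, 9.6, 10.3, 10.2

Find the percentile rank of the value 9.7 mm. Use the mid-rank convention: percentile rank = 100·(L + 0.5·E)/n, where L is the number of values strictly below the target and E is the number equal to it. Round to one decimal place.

40.9

Sorted: 9.2, 9.3, 9.5, 9.6, 9.7, 9.8, 9.9, 10.0, 10.2, 10.3, 10.4.
Count below 9.7: L = 4; count equal: E = 1; n = 11.
Percentile rank = 100·(4 + 0.5·1)/11 = 100·4.5/11 = 40.91.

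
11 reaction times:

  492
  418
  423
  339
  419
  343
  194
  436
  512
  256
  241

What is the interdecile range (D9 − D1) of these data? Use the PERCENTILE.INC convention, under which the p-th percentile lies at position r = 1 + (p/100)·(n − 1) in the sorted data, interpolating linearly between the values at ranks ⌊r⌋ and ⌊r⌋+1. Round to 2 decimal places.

Sorted: 194, 241, 256, 339, 343, 418, 419, 423, 436, 492, 512.
n = 11.
P10: r = 2 (integer) → 241.
P90: r = 10 (integer) → 492.
Difference: 492 − 241 = 251.

251.00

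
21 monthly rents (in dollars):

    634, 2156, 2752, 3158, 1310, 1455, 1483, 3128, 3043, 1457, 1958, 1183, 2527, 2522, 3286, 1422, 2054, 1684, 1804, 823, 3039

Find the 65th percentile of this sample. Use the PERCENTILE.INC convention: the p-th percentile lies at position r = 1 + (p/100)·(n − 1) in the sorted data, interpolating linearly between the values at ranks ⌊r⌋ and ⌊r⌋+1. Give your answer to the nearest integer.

2522

Sorted: 634, 823, 1183, 1310, 1422, 1455, 1457, 1483, 1684, 1804, 1958, 2054, 2156, 2522, 2527, 2752, 3039, 3043, 3128, 3158, 3286.
n = 21.
r = 1 + (65/100)·(21 − 1) = 1 + 13 = 14.
r is an integer, so P65 is the value at rank 14: 2522.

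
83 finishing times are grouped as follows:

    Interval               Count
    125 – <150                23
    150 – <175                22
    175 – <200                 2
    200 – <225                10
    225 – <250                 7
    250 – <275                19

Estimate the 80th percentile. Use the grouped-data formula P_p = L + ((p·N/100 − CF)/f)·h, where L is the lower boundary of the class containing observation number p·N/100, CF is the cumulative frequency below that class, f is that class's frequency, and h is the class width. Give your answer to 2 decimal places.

N = 83; target position k = 80/100 · 83 = 66.4.
Cumulative frequencies: 23, 45, 47, 57, 64, 83.
Observation 66.4 falls in the class 250 – <275.
L = 250, CF = 64, f = 19, h = 25.
P80 = 250 + ((66.4 − 64)/19)·25 = 250 + 3.15789 = 253.158.

253.16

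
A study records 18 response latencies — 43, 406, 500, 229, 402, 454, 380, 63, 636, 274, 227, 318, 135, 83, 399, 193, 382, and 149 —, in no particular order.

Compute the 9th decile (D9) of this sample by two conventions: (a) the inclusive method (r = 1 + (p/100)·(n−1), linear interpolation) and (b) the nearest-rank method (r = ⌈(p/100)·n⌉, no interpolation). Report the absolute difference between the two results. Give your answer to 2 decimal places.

32.20

Sorted: 43, 63, 83, 135, 149, 193, 227, 229, 274, 318, 380, 382, 399, 402, 406, 454, 500, 636.
n = 18.
(a) r = 16.3; between ranks 16 (454) and 17 (500): 467.8.
(b) the nearest-rank method: rank 17 → 500.
|467.8 − 500| = 32.2.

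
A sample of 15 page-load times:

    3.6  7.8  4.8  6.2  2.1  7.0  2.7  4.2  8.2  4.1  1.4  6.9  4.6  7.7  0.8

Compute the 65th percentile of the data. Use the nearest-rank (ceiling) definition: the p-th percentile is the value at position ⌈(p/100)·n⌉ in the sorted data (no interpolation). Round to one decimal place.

6.2

Sorted: 0.8, 1.4, 2.1, 2.7, 3.6, 4.1, 4.2, 4.6, 4.8, 6.2, 6.9, 7.0, 7.7, 7.8, 8.2.
n = 15.
Position = ⌈65/100 · 15⌉ = ⌈9.75⌉ = 10.
The value at rank 10 is 6.2.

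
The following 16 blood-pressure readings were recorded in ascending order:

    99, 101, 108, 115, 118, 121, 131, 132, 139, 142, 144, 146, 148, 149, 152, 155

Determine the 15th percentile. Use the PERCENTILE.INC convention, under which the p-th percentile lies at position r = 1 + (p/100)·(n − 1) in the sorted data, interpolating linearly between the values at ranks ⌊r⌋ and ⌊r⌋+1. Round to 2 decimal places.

n = 16.
r = 1 + (15/100)·(16 − 1) = 1 + 2.25 = 3.25.
Rank 3 is 108 and rank 4 is 115.
Interpolate: 108 + 0.25·(115 − 108) = 108 + 0.25·7 = 109.75.

109.75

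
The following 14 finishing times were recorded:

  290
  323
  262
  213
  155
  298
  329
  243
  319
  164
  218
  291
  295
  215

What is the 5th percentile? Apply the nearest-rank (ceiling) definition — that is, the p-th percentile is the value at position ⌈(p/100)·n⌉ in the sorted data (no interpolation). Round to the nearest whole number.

155

Sorted: 155, 164, 213, 215, 218, 243, 262, 290, 291, 295, 298, 319, 323, 329.
n = 14.
Position = ⌈5/100 · 14⌉ = ⌈0.7⌉ = 1.
The value at rank 1 is 155.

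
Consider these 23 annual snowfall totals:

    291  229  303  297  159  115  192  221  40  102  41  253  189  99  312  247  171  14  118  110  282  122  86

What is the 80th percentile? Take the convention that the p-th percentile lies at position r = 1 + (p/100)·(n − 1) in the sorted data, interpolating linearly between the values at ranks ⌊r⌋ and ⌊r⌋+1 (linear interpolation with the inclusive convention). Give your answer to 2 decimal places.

270.40

Sorted: 14, 40, 41, 86, 99, 102, 110, 115, 118, 122, 159, 171, 189, 192, 221, 229, 247, 253, 282, 291, 297, 303, 312.
n = 23.
r = 1 + (80/100)·(23 − 1) = 1 + 17.6 = 18.6.
Rank 18 is 253 and rank 19 is 282.
Interpolate: 253 + 0.6·(282 − 253) = 253 + 0.6·29 = 270.4.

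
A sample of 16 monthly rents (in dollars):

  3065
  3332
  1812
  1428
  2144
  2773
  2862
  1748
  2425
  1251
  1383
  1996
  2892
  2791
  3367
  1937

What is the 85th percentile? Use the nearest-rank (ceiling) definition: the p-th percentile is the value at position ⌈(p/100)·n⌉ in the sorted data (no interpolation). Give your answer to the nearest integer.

3065

Sorted: 1251, 1383, 1428, 1748, 1812, 1937, 1996, 2144, 2425, 2773, 2791, 2862, 2892, 3065, 3332, 3367.
n = 16.
Position = ⌈85/100 · 16⌉ = ⌈13.6⌉ = 14.
The value at rank 14 is 3065.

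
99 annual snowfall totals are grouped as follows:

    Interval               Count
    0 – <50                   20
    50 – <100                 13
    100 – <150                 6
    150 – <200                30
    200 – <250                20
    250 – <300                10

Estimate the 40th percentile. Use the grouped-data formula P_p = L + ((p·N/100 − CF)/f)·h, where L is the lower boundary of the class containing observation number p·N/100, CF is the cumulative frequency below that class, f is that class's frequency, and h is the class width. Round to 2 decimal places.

N = 99; target position k = 40/100 · 99 = 39.6.
Cumulative frequencies: 20, 33, 39, 69, 89, 99.
Observation 39.6 falls in the class 150 – <200.
L = 150, CF = 39, f = 30, h = 50.
P40 = 150 + ((39.6 − 39)/30)·50 = 150 + 1 = 151.

151.00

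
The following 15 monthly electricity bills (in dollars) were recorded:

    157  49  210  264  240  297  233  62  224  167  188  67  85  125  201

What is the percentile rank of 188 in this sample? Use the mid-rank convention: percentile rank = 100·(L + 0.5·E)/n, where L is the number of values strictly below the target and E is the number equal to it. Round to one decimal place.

Sorted: 49, 62, 67, 85, 125, 157, 167, 188, 201, 210, 224, 233, 240, 264, 297.
Count below 188: L = 7; count equal: E = 1; n = 15.
Percentile rank = 100·(7 + 0.5·1)/15 = 100·7.5/15 = 50.

50.0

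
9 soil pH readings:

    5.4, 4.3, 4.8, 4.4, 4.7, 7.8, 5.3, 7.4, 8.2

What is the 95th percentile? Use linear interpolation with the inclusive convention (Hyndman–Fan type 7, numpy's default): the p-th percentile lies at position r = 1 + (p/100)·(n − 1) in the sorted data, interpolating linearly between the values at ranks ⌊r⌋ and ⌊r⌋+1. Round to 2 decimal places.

Sorted: 4.3, 4.4, 4.7, 4.8, 5.3, 5.4, 7.4, 7.8, 8.2.
n = 9.
r = 1 + (95/100)·(9 − 1) = 1 + 7.6 = 8.6.
Rank 8 is 7.8 and rank 9 is 8.2.
Interpolate: 7.8 + 0.6·(8.2 − 7.8) = 7.8 + 0.6·0.4 = 8.04.

8.04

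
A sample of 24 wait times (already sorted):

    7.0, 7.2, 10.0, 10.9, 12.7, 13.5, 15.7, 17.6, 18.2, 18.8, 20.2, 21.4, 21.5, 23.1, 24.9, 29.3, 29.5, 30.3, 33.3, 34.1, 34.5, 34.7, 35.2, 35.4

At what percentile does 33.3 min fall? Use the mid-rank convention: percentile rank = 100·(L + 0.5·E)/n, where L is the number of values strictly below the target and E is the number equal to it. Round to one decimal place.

77.1

Count below 33.3: L = 18; count equal: E = 1; n = 24.
Percentile rank = 100·(18 + 0.5·1)/24 = 100·18.5/24 = 77.08.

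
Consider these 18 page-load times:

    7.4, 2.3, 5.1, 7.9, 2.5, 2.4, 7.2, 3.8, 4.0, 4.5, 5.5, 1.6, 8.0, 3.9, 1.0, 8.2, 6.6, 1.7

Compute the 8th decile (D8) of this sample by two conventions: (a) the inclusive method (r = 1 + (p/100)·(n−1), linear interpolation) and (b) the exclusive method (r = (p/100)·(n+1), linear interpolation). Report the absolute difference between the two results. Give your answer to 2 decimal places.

Sorted: 1.0, 1.6, 1.7, 2.3, 2.4, 2.5, 3.8, 3.9, 4.0, 4.5, 5.1, 5.5, 6.6, 7.2, 7.4, 7.9, 8.0, 8.2.
n = 18.
(a) r = 14.6; between ranks 14 (7.2) and 15 (7.4): 7.32.
(b) r = 15.2; between ranks 15 (7.4) and 16 (7.9): 7.5.
|7.32 − 7.5| = 0.18.

0.18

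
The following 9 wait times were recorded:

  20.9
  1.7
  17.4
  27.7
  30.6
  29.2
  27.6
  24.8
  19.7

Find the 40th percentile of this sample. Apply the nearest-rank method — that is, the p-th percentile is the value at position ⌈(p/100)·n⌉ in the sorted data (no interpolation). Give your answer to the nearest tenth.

Sorted: 1.7, 17.4, 19.7, 20.9, 24.8, 27.6, 27.7, 29.2, 30.6.
n = 9.
Position = ⌈40/100 · 9⌉ = ⌈3.6⌉ = 4.
The value at rank 4 is 20.9.

20.9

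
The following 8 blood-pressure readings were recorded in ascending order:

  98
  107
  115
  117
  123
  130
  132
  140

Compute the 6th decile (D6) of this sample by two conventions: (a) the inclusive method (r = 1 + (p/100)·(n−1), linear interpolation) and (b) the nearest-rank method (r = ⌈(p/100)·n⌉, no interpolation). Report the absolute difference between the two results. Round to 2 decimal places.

1.40

n = 8.
(a) r = 5.2; between ranks 5 (123) and 6 (130): 124.4.
(b) the nearest-rank method: rank 5 → 123.
|124.4 − 123| = 1.4.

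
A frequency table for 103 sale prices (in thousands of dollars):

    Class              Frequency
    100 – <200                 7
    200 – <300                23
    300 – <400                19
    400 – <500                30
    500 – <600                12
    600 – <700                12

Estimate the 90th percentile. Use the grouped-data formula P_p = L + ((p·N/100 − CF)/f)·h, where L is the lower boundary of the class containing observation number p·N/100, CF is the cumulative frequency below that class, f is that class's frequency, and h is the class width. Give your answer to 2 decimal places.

614.17

N = 103; target position k = 90/100 · 103 = 92.7.
Cumulative frequencies: 7, 30, 49, 79, 91, 103.
Observation 92.7 falls in the class 600 – <700.
L = 600, CF = 91, f = 12, h = 100.
P90 = 600 + ((92.7 − 91)/12)·100 = 600 + 14.1667 = 614.167.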